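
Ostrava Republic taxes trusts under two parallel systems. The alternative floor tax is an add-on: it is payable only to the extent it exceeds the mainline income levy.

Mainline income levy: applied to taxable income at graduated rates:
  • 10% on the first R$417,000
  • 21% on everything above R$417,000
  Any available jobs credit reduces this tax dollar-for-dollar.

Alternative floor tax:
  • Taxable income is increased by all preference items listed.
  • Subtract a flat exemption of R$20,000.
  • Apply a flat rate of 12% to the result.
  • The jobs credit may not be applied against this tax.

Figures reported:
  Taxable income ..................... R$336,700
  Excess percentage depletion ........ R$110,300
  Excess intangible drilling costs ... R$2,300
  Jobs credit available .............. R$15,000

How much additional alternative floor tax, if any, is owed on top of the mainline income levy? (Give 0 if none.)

R$32,846

Alternative floor tax:
  Adjusted income: R$336,700 + R$110,300 + R$2,300 = R$449,300
  Less exemption R$20,000 → base R$429,300
  R$429,300 × 12% = R$51,516

Mainline income levy:
  R$336,700 × 10% = R$33,670
  Less jobs credit R$15,000 → R$18,670

Excess of alternative floor tax over mainline income levy: R$51,516 − R$18,670 = R$32,846.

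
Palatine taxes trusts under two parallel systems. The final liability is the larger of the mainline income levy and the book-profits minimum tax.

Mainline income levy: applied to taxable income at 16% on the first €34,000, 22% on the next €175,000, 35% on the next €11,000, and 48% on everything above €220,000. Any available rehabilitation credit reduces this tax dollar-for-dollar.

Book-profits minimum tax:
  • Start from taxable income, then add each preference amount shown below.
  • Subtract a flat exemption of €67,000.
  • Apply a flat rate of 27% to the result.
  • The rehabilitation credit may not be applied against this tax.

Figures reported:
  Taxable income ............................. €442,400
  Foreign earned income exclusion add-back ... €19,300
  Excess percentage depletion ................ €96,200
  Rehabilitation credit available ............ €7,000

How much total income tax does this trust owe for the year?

Mainline income levy:
  €34,000 × 16% = €5,440
  €175,000 × 22% = €38,500
  €11,000 × 35% = €3,850
  €222,400 × 48% = €106,752
  → €154,542
  Less rehabilitation credit €7,000 → €147,542

Book-profits minimum tax:
  Adjusted income: €442,400 + €19,300 + €96,200 = €557,900
  Less exemption €67,000 → base €490,900
  €490,900 × 27% = €132,543

€147,542 > €132,543, so the mainline income levy governs.

€147,542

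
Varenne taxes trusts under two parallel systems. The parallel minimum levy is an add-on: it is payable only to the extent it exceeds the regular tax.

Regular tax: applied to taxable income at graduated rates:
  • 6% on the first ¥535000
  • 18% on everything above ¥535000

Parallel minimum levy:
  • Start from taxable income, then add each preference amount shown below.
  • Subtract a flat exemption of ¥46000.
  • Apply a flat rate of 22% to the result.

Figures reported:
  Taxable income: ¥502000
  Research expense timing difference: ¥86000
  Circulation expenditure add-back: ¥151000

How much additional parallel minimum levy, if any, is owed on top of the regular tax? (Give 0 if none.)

Regular tax:
  ¥502000 × 6% = ¥30120

Parallel minimum levy:
  Adjusted income: ¥502000 + ¥86000 + ¥151000 = ¥739000
  Less exemption ¥46000 → base ¥693000
  ¥693000 × 22% = ¥152460

Excess of parallel minimum levy over regular tax: ¥152460 − ¥30120 = ¥122340.

¥122340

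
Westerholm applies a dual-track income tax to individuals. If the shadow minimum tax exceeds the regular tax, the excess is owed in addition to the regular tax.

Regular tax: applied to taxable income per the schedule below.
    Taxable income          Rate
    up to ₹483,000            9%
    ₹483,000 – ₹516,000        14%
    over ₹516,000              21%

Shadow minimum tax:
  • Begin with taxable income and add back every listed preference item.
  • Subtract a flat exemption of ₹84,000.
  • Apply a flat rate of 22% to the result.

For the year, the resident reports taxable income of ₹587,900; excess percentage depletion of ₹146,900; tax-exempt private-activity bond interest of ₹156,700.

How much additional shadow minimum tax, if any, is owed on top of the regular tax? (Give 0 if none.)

₹114,461

Shadow minimum tax:
  Adjusted income: ₹587,900 + ₹146,900 + ₹156,700 = ₹891,500
  Less exemption ₹84,000 → base ₹807,500
  ₹807,500 × 22% = ₹177,650

Regular tax:
  ₹483,000 × 9% = ₹43,470
  ₹33,000 × 14% = ₹4,620
  ₹71,900 × 21% = ₹15,099
  → ₹63,189

Excess of shadow minimum tax over regular tax: ₹177,650 − ₹63,189 = ₹114,461.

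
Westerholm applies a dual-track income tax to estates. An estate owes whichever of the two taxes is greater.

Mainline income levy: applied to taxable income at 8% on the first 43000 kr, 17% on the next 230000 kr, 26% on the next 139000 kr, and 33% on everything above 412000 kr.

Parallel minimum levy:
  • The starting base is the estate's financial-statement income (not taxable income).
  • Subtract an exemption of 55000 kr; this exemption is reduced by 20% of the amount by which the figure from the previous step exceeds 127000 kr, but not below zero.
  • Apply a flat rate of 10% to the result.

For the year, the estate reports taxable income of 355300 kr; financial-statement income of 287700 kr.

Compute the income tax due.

Mainline income levy:
  43000 kr × 8% = 3440 kr
  230000 kr × 17% = 39100 kr
  82300 kr × 26% = 21398 kr
  → 63938 kr

Parallel minimum levy:
  Base (financial-statement income): 287700 kr
  Exemption: 55000 kr − 20% × (287700 kr − 127000 kr) = 55000 kr − 32140 kr = 22860 kr
  Base: 287700 kr − 22860 kr = 264840 kr
  264840 kr × 10% = 26484 kr

63938 kr > 26484 kr, so the mainline income levy governs.

63938 kr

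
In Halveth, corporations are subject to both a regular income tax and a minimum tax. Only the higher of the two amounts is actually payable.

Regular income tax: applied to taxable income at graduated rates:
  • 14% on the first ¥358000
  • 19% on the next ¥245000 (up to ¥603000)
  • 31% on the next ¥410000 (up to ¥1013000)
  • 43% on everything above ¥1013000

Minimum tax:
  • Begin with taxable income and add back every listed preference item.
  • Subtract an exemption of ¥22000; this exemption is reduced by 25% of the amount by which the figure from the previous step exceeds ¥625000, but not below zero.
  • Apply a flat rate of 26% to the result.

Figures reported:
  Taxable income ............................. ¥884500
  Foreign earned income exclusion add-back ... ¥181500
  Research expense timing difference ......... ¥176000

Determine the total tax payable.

Regular income tax:
  ¥358000 × 14% = ¥50120
  ¥245000 × 19% = ¥46550
  ¥281500 × 31% = ¥87265
  → ¥183935

Minimum tax:
  Adjusted income: ¥884500 + ¥181500 + ¥176000 = ¥1242000
  Exemption: 25% × (¥1242000 − ¥625000) = ¥154250 ≥ ¥22000, so the exemption is fully phased out
  Base: ¥1242000 − ¥0 = ¥1242000
  ¥1242000 × 26% = ¥322920

¥322920 > ¥183935, so the minimum tax is the binding amount.

¥322920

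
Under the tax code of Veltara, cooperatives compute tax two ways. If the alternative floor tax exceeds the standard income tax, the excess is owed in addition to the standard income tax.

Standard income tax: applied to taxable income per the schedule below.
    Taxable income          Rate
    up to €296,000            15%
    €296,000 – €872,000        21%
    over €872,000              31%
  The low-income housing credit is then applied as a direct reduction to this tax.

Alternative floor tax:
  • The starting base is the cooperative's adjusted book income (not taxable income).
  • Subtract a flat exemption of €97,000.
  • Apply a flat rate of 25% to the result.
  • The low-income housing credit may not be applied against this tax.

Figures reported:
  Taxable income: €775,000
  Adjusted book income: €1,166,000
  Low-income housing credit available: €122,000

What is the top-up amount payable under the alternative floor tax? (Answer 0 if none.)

Alternative floor tax:
  Base (adjusted book income): €1,166,000
  Less exemption €97,000 → base €1,069,000
  €1,069,000 × 25% = €267,250

Standard income tax:
  €296,000 × 15% = €44,400
  €479,000 × 21% = €100,590
  → €144,990
  Less low-income housing credit €122,000 → €22,990

Excess of alternative floor tax over standard income tax: €267,250 − €22,990 = €244,260.

€244,260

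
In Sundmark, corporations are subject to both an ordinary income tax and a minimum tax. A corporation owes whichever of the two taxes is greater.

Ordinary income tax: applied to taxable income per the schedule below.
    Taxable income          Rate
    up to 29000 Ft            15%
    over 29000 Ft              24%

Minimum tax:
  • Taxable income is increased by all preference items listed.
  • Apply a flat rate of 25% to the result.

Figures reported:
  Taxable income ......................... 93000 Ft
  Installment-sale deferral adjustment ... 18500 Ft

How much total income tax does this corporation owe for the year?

Ordinary income tax:
  29000 Ft × 15% = 4350 Ft
  64000 Ft × 24% = 15360 Ft
  → 19710 Ft

Minimum tax:
  Adjusted income: 93000 Ft + 18500 Ft = 111500 Ft
  111500 Ft × 25% = 27875 Ft

27875 Ft > 19710 Ft, so the minimum tax is the binding amount.

27875 Ft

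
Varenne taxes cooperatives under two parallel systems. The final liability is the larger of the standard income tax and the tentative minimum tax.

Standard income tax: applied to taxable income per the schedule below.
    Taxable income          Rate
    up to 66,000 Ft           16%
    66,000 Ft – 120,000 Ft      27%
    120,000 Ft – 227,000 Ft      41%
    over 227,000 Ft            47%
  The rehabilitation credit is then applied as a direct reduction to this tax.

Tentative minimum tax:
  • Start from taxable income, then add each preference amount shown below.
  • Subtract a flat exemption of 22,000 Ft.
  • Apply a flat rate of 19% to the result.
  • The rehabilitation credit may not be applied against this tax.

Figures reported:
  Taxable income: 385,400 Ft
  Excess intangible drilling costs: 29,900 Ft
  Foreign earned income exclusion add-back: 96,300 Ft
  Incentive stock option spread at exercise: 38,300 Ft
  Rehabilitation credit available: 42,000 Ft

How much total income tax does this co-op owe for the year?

101,458 Ft

Standard income tax:
  66,000 Ft × 16% = 10,560 Ft
  54,000 Ft × 27% = 14,580 Ft
  107,000 Ft × 41% = 43,870 Ft
  158,400 Ft × 47% = 74,448 Ft
  → 143,458 Ft
  Less rehabilitation credit 42,000 Ft → 101,458 Ft

Tentative minimum tax:
  Adjusted income: 385,400 Ft + 29,900 Ft + 96,300 Ft + 38,300 Ft = 549,900 Ft
  Less exemption 22,000 Ft → base 527,900 Ft
  527,900 Ft × 19% = 100,301 Ft

101,458 Ft > 100,301 Ft, so the standard income tax governs.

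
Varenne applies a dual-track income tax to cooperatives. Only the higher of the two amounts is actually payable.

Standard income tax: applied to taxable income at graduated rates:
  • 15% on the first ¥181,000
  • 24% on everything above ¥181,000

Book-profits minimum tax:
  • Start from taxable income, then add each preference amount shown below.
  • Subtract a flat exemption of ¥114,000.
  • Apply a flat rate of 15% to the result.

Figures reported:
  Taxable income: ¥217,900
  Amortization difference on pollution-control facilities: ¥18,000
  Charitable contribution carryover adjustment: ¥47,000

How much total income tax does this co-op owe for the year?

Book-profits minimum tax:
  Adjusted income: ¥217,900 + ¥18,000 + ¥47,000 = ¥282,900
  Less exemption ¥114,000 → base ¥168,900
  ¥168,900 × 15% = ¥25,335

Standard income tax:
  ¥181,000 × 15% = ¥27,150
  ¥36,900 × 24% = ¥8,856
  → ¥36,006

¥36,006 > ¥25,335, so the standard income tax governs.

¥36,006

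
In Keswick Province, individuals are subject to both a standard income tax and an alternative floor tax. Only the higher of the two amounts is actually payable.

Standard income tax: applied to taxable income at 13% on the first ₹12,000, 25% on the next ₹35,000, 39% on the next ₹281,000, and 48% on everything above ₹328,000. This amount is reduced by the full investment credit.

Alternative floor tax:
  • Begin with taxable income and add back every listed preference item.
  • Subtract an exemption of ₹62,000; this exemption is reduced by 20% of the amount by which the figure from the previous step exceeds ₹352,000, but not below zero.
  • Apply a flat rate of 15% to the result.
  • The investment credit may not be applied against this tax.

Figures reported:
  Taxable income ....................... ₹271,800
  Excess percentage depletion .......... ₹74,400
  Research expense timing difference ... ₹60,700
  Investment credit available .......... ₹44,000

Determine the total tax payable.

₹53,982

Standard income tax:
  ₹12,000 × 13% = ₹1,560
  ₹35,000 × 25% = ₹8,750
  ₹224,800 × 39% = ₹87,672
  → ₹97,982
  Less investment credit ₹44,000 → ₹53,982

Alternative floor tax:
  Adjusted income: ₹271,800 + ₹74,400 + ₹60,700 = ₹406,900
  Exemption: ₹62,000 − 20% × (₹406,900 − ₹352,000) = ₹62,000 − ₹10,980 = ₹51,020
  Base: ₹406,900 − ₹51,020 = ₹355,880
  ₹355,880 × 15% = ₹53,382

₹53,982 > ₹53,382, so the standard income tax governs.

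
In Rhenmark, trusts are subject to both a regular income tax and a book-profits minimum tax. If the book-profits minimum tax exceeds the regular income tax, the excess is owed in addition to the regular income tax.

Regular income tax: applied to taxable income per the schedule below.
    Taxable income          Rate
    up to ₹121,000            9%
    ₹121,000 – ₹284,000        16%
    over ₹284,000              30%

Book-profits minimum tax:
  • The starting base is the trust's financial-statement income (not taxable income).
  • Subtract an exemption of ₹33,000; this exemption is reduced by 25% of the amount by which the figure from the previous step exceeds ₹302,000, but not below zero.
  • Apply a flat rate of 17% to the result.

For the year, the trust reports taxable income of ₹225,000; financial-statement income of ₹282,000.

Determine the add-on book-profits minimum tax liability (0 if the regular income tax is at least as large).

₹14,800

Regular income tax:
  ₹121,000 × 9% = ₹10,890
  ₹104,000 × 16% = ₹16,640
  → ₹27,530

Book-profits minimum tax:
  Base (financial-statement income): ₹282,000
  Exemption: ₹282,000 ≤ ₹302,000, so full ₹33,000 applies
  Base: ₹282,000 − ₹33,000 = ₹249,000
  ₹249,000 × 17% = ₹42,330

Excess of book-profits minimum tax over regular income tax: ₹42,330 − ₹27,530 = ₹14,800.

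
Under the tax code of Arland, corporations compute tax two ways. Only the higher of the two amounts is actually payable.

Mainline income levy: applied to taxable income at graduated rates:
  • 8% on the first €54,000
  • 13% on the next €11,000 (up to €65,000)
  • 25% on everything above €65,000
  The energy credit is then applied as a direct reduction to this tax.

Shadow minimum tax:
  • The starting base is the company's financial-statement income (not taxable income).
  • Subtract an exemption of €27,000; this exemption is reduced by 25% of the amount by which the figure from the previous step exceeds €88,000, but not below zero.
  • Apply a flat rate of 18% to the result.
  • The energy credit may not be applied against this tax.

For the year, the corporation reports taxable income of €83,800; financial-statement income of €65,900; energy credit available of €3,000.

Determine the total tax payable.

€7,450

Shadow minimum tax:
  Base (financial-statement income): €65,900
  Exemption: €65,900 ≤ €88,000, so full €27,000 applies
  Base: €65,900 − €27,000 = €38,900
  €38,900 × 18% = €7,002

Mainline income levy:
  €54,000 × 8% = €4,320
  €11,000 × 13% = €1,430
  €18,800 × 25% = €4,700
  → €10,450
  Less energy credit €3,000 → €7,450

€7,450 > €7,002, so the mainline income levy governs.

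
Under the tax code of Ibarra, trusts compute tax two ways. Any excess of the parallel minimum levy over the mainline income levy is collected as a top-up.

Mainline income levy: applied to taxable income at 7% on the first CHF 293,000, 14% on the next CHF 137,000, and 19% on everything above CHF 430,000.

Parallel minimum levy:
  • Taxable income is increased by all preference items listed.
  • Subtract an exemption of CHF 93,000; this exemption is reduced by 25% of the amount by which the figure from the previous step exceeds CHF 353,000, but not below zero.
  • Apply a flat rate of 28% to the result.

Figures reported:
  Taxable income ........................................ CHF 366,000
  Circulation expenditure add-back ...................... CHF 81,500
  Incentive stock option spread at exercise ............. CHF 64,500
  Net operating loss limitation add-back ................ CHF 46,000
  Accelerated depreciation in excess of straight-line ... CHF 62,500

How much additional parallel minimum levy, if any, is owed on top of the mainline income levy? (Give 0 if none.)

CHF 135,695

Mainline income levy:
  CHF 293,000 × 7% = CHF 20,510
  CHF 73,000 × 14% = CHF 10,220
  → CHF 30,730

Parallel minimum levy:
  Adjusted income: CHF 366,000 + CHF 81,500 + CHF 64,500 + CHF 46,000 + CHF 62,500 = CHF 620,500
  Exemption: CHF 93,000 − 25% × (CHF 620,500 − CHF 353,000) = CHF 93,000 − CHF 66,875 = CHF 26,125
  Base: CHF 620,500 − CHF 26,125 = CHF 594,375
  CHF 594,375 × 28% = CHF 166,425

Excess of parallel minimum levy over mainline income levy: CHF 166,425 − CHF 30,730 = CHF 135,695.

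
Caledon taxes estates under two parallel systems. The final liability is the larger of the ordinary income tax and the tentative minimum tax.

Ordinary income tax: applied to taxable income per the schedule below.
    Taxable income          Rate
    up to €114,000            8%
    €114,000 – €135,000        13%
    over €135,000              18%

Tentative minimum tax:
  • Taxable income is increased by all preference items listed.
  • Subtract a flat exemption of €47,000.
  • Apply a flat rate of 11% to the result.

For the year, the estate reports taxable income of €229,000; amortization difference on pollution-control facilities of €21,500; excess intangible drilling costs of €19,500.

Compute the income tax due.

Tentative minimum tax:
  Adjusted income: €229,000 + €21,500 + €19,500 = €270,000
  Less exemption €47,000 → base €223,000
  €223,000 × 11% = €24,530

Ordinary income tax:
  €114,000 × 8% = €9,120
  €21,000 × 13% = €2,730
  €94,000 × 18% = €16,920
  → €28,770

€28,770 > €24,530, so the ordinary income tax governs.

€28,770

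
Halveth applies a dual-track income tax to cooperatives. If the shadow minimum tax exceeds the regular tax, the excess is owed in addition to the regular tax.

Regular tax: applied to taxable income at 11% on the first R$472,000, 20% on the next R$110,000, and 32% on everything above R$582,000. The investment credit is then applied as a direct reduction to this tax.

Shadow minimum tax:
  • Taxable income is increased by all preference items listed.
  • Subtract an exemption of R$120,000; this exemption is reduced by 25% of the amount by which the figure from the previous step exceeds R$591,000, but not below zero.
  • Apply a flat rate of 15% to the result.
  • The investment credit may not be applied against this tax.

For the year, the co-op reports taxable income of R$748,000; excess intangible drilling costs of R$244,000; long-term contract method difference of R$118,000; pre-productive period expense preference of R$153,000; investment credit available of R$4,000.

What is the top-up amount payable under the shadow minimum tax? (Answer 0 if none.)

R$66,410

Regular tax:
  R$472,000 × 11% = R$51,920
  R$110,000 × 20% = R$22,000
  R$166,000 × 32% = R$53,120
  → R$127,040
  Less investment credit R$4,000 → R$123,040

Shadow minimum tax:
  Adjusted income: R$748,000 + R$244,000 + R$118,000 + R$153,000 = R$1,263,000
  Exemption: 25% × (R$1,263,000 − R$591,000) = R$168,000 ≥ R$120,000, so the exemption is fully phased out
  Base: R$1,263,000 − R$0 = R$1,263,000
  R$1,263,000 × 15% = R$189,450

Excess of shadow minimum tax over regular tax: R$189,450 − R$123,040 = R$66,410.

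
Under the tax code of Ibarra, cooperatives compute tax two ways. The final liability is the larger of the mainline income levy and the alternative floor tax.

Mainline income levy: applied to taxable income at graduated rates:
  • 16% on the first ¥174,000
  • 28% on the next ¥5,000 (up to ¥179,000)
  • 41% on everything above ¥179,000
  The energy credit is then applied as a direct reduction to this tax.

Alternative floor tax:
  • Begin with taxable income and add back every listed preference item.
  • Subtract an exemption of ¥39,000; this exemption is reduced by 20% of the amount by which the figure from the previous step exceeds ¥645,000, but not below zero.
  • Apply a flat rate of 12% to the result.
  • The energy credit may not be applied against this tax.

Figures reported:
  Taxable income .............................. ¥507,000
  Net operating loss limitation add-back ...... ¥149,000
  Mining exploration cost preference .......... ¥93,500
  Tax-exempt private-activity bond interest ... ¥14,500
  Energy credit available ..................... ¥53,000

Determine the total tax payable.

Alternative floor tax:
  Adjusted income: ¥507,000 + ¥149,000 + ¥93,500 + ¥14,500 = ¥764,000
  Exemption: ¥39,000 − 20% × (¥764,000 − ¥645,000) = ¥39,000 − ¥23,800 = ¥15,200
  Base: ¥764,000 − ¥15,200 = ¥748,800
  ¥748,800 × 12% = ¥89,856

Mainline income levy:
  ¥174,000 × 16% = ¥27,840
  ¥5,000 × 28% = ¥1,400
  ¥328,000 × 41% = ¥134,480
  → ¥163,720
  Less energy credit ¥53,000 → ¥110,720

¥110,720 > ¥89,856, so the mainline income levy governs.

¥110,720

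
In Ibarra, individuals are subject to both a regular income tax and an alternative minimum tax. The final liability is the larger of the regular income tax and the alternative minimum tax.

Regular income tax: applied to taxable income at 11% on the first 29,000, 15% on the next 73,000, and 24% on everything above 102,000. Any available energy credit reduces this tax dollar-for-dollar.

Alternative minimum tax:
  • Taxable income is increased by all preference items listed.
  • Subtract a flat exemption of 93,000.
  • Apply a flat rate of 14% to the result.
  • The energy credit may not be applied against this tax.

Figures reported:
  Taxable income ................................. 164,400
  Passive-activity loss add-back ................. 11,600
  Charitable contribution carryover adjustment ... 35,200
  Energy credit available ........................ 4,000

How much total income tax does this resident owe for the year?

Regular income tax:
  29,000 × 11% = 3,190
  73,000 × 15% = 10,950
  62,400 × 24% = 14,976
  → 29,116
  Less energy credit 4,000 → 25,116

Alternative minimum tax:
  Adjusted income: 164,400 + 11,600 + 35,200 = 211,200
  Less exemption 93,000 → base 118,200
  118,200 × 14% = 16,548

25,116 > 16,548, so the regular income tax governs.

25,116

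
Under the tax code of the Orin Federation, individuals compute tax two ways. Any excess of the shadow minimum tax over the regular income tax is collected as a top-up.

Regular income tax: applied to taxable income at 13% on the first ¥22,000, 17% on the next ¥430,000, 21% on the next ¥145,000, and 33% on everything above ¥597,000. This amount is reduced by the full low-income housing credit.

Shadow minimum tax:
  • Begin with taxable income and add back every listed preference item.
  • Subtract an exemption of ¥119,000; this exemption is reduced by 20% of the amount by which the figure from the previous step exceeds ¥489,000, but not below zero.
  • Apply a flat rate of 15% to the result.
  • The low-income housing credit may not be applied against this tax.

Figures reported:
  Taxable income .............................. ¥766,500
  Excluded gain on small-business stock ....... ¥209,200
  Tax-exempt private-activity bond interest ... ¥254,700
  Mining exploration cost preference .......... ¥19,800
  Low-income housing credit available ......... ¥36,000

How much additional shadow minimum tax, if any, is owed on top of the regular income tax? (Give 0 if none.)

¥61,185

Regular income tax:
  ¥22,000 × 13% = ¥2,860
  ¥430,000 × 17% = ¥73,100
  ¥145,000 × 21% = ¥30,450
  ¥169,500 × 33% = ¥55,935
  → ¥162,345
  Less low-income housing credit ¥36,000 → ¥126,345

Shadow minimum tax:
  Adjusted income: ¥766,500 + ¥209,200 + ¥254,700 + ¥19,800 = ¥1,250,200
  Exemption: 20% × (¥1,250,200 − ¥489,000) = ¥152,240 ≥ ¥119,000, so the exemption is fully phased out
  Base: ¥1,250,200 − ¥0 = ¥1,250,200
  ¥1,250,200 × 15% = ¥187,530

Excess of shadow minimum tax over regular income tax: ¥187,530 − ¥126,345 = ¥61,185.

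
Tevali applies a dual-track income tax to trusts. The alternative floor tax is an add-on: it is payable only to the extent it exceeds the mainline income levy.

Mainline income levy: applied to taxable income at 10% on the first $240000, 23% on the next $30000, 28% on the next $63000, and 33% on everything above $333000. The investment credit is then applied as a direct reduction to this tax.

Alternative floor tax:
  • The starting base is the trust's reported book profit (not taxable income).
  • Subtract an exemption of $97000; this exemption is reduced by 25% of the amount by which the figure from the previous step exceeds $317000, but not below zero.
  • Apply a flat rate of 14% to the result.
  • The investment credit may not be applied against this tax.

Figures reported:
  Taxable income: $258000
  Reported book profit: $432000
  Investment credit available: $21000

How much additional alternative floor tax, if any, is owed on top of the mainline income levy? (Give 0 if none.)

Alternative floor tax:
  Base (reported book profit): $432000
  Exemption: $97000 − 25% × ($432000 − $317000) = $97000 − $28750 = $68250
  Base: $432000 − $68250 = $363750
  $363750 × 14% = $50925

Mainline income levy:
  $240000 × 10% = $24000
  $18000 × 23% = $4140
  → $28140
  Less investment credit $21000 → $7140

Excess of alternative floor tax over mainline income levy: $50925 − $7140 = $43785.

$43785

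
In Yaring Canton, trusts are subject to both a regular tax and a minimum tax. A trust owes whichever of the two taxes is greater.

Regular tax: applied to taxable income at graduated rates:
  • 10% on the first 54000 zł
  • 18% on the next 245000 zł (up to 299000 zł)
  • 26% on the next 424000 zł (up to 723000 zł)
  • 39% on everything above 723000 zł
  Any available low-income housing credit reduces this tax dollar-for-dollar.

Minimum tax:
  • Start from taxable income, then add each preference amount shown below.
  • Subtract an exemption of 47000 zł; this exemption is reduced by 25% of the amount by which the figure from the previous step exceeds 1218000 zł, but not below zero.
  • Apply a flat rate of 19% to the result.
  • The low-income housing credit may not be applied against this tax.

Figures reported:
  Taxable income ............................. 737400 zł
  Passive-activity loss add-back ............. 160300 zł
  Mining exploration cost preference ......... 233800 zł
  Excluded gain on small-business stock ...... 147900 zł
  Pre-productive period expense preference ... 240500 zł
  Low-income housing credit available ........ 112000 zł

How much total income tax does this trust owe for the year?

Regular tax:
  54000 zł × 10% = 5400 zł
  245000 zł × 18% = 44100 zł
  424000 zł × 26% = 110240 zł
  14400 zł × 39% = 5616 zł
  → 165356 zł
  Less low-income housing credit 112000 zł → 53356 zł

Minimum tax:
  Adjusted income: 737400 zł + 160300 zł + 233800 zł + 147900 zł + 240500 zł = 1519900 zł
  Exemption: 25% × (1519900 zł − 1218000 zł) = 75475 zł ≥ 47000 zł, so the exemption is fully phased out
  Base: 1519900 zł − 0 zł = 1519900 zł
  1519900 zł × 19% = 288781 zł

288781 zł > 53356 zł, so the minimum tax is the binding amount.

288781 zł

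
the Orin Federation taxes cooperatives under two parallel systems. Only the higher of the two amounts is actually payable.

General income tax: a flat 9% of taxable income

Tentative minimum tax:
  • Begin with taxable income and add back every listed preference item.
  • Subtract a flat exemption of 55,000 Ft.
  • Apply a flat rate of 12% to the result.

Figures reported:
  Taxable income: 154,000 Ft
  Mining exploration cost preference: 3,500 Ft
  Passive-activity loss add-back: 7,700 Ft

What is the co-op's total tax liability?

13,860 Ft

General income tax:
  154,000 Ft × 9% = 13,860 Ft

Tentative minimum tax:
  Adjusted income: 154,000 Ft + 3,500 Ft + 7,700 Ft = 165,200 Ft
  Less exemption 55,000 Ft → base 110,200 Ft
  110,200 Ft × 12% = 13,224 Ft

13,860 Ft > 13,224 Ft, so the general income tax governs.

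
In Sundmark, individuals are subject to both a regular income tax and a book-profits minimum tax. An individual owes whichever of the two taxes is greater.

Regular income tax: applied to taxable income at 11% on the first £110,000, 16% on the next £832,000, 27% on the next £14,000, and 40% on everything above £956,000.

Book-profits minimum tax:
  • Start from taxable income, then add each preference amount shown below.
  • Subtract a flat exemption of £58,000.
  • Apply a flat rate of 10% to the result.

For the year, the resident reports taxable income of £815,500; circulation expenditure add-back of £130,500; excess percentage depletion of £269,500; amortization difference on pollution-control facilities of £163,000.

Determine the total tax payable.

£132,050

Book-profits minimum tax:
  Adjusted income: £815,500 + £130,500 + £269,500 + £163,000 = £1,378,500
  Less exemption £58,000 → base £1,320,500
  £1,320,500 × 10% = £132,050

Regular income tax:
  £110,000 × 11% = £12,100
  £705,500 × 16% = £112,880
  → £124,980

£132,050 > £124,980, so the book-profits minimum tax is the binding amount.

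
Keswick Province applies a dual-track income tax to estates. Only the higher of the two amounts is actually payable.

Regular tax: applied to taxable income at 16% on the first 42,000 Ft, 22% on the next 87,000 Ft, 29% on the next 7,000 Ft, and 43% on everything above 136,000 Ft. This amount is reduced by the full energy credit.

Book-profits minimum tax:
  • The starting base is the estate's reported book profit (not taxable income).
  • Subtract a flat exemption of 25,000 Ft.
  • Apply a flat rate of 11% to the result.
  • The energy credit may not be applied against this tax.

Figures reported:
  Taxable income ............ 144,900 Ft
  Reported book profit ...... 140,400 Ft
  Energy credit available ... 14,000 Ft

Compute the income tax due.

17,717 Ft

Book-profits minimum tax:
  Base (reported book profit): 140,400 Ft
  Less exemption 25,000 Ft → base 115,400 Ft
  115,400 Ft × 11% = 12,694 Ft

Regular tax:
  42,000 Ft × 16% = 6,720 Ft
  87,000 Ft × 22% = 19,140 Ft
  7,000 Ft × 29% = 2,030 Ft
  8,900 Ft × 43% = 3,827 Ft
  → 31,717 Ft
  Less energy credit 14,000 Ft → 17,717 Ft

17,717 Ft > 12,694 Ft, so the regular tax governs.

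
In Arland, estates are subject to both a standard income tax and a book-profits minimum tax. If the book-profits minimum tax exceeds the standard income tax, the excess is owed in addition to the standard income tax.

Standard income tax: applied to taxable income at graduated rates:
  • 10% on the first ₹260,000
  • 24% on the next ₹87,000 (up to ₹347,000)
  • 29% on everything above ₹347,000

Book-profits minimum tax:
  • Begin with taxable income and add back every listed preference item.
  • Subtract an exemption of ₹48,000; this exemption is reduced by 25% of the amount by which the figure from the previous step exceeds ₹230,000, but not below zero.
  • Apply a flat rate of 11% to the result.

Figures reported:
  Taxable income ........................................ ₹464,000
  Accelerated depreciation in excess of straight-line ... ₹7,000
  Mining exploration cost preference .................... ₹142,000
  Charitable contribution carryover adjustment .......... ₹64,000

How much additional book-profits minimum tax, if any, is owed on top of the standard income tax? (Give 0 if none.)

Standard income tax:
  ₹260,000 × 10% = ₹26,000
  ₹87,000 × 24% = ₹20,880
  ₹117,000 × 29% = ₹33,930
  → ₹80,810

Book-profits minimum tax:
  Adjusted income: ₹464,000 + ₹7,000 + ₹142,000 + ₹64,000 = ₹677,000
  Exemption: 25% × (₹677,000 − ₹230,000) = ₹111,750 ≥ ₹48,000, so the exemption is fully phased out
  Base: ₹677,000 − ₹0 = ₹677,000
  ₹677,000 × 11% = ₹74,470

₹74,470 ≤ ₹80,810, so no add-on is due.

₹0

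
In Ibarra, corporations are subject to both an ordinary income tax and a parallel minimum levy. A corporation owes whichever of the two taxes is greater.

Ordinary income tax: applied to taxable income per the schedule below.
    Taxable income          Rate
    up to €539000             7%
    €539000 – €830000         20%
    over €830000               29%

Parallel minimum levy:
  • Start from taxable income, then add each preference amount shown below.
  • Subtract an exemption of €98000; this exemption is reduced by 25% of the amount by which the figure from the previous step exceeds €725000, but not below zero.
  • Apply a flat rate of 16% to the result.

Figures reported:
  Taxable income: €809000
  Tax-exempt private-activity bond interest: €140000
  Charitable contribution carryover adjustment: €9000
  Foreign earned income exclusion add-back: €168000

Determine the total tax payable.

€180160

Ordinary income tax:
  €539000 × 7% = €37730
  €270000 × 20% = €54000
  → €91730

Parallel minimum levy:
  Adjusted income: €809000 + €140000 + €9000 + €168000 = €1126000
  Exemption: 25% × (€1126000 − €725000) = €100250 ≥ €98000, so the exemption is fully phased out
  Base: €1126000 − €0 = €1126000
  €1126000 × 16% = €180160

€180160 > €91730, so the parallel minimum levy is the binding amount.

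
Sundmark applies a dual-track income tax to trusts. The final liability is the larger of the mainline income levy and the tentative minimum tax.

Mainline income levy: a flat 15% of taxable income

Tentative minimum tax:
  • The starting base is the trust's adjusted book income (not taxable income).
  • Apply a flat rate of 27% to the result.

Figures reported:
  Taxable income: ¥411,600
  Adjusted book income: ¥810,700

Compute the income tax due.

¥218,889

Mainline income levy:
  ¥411,600 × 15% = ¥61,740

Tentative minimum tax:
  Base (adjusted book income): ¥810,700
  ¥810,700 × 27% = ¥218,889

¥218,889 > ¥61,740, so the tentative minimum tax is the binding amount.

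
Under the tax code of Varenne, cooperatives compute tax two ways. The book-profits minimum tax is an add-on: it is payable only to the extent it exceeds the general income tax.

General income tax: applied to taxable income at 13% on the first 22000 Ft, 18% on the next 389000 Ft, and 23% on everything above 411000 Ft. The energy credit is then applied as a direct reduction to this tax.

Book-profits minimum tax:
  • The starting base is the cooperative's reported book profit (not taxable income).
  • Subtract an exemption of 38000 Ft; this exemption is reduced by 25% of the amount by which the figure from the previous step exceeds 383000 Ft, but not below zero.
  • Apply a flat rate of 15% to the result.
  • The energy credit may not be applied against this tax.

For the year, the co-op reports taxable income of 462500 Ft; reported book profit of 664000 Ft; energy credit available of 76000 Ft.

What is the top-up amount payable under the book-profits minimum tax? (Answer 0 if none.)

90875 Ft

General income tax:
  22000 Ft × 13% = 2860 Ft
  389000 Ft × 18% = 70020 Ft
  51500 Ft × 23% = 11845 Ft
  → 84725 Ft
  Less energy credit 76000 Ft → 8725 Ft

Book-profits minimum tax:
  Base (reported book profit): 664000 Ft
  Exemption: 25% × (664000 Ft − 383000 Ft) = 70250 Ft ≥ 38000 Ft, so the exemption is fully phased out
  Base: 664000 Ft − 0 Ft = 664000 Ft
  664000 Ft × 15% = 99600 Ft

Excess of book-profits minimum tax over general income tax: 99600 Ft − 8725 Ft = 90875 Ft.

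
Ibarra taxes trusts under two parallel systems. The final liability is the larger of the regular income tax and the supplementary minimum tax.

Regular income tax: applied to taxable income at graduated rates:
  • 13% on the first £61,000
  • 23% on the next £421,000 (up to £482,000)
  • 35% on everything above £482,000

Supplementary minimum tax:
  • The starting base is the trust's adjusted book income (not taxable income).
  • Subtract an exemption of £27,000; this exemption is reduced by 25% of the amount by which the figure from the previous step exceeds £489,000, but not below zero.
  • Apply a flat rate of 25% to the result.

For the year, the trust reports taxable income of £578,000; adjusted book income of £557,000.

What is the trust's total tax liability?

£138,360

Regular income tax:
  £61,000 × 13% = £7,930
  £421,000 × 23% = £96,830
  £96,000 × 35% = £33,600
  → £138,360

Supplementary minimum tax:
  Base (adjusted book income): £557,000
  Exemption: £27,000 − 25% × (£557,000 − £489,000) = £27,000 − £17,000 = £10,000
  Base: £557,000 − £10,000 = £547,000
  £547,000 × 25% = £136,750

£138,360 > £136,750, so the regular income tax governs.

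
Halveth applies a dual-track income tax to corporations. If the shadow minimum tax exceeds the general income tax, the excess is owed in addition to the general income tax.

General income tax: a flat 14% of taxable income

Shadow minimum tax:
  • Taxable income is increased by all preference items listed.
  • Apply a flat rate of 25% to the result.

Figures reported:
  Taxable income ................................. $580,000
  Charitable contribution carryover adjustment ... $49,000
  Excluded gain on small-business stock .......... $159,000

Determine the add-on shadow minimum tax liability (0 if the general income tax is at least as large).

$115,800

Shadow minimum tax:
  Adjusted income: $580,000 + $49,000 + $159,000 = $788,000
  $788,000 × 25% = $197,000

General income tax:
  $580,000 × 14% = $81,200

Excess of shadow minimum tax over general income tax: $197,000 − $81,200 = $115,800.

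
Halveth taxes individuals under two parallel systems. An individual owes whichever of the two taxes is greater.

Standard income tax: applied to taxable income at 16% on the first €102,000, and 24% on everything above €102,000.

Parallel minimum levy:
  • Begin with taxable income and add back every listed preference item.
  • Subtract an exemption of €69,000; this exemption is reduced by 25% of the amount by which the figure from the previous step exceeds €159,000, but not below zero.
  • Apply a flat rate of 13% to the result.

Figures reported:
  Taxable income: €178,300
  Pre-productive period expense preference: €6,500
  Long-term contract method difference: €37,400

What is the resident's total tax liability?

Parallel minimum levy:
  Adjusted income: €178,300 + €6,500 + €37,400 = €222,200
  Exemption: €69,000 − 25% × (€222,200 − €159,000) = €69,000 − €15,800 = €53,200
  Base: €222,200 − €53,200 = €169,000
  €169,000 × 13% = €21,970

Standard income tax:
  €102,000 × 16% = €16,320
  €76,300 × 24% = €18,312
  → €34,632

€34,632 > €21,970, so the standard income tax governs.

€34,632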